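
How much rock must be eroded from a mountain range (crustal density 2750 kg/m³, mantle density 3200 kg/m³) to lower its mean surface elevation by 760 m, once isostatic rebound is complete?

Net drop Δ = e − u = e − e ρ_c/ρ_m = e (ρ_m − ρ_c)/ρ_m.
e = Δ ρ_m/(ρ_m − ρ_c) = 760 m × 3200/450 = 5400 m.

5400 m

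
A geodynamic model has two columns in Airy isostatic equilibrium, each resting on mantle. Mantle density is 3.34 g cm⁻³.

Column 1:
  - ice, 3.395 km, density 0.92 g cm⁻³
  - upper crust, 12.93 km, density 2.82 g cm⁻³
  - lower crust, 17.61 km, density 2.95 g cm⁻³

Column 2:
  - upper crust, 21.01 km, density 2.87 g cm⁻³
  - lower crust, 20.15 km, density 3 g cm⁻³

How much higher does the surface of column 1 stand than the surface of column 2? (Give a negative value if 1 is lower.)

For any compensation level in the mantle, the mantle terms cancel and isostasy reduces to e = (Σt_1 − Σt_2) − (Σ(ρt)_1 − Σ(ρt)_2) / ρ_m.
Σt_1 = 33.935 km; Σt_2 = 41.16 km; Σ(ρt)_1 = 91.5355; Σ(ρt)_2 = 120.7487 (in km·g cm⁻³).
e = (33.935 − 41.16) − (91.5355 − 120.7487) / 3.34 = 1.52 km.

1.52 km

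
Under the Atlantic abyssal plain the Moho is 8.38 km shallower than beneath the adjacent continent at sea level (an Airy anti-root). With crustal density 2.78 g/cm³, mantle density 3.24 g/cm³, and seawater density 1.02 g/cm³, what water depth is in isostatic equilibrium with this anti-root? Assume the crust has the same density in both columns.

2.19 km

Replacing a thickness d of crust by seawater at the top must be balanced by replacing crust with mantle at the base: d (ρ_c − ρ_w) = a (ρ_m − ρ_c).
d = a (ρ_m − ρ_c)/(ρ_c − ρ_w) = 8.38 km × 0.46/1.76 = 2.19 km.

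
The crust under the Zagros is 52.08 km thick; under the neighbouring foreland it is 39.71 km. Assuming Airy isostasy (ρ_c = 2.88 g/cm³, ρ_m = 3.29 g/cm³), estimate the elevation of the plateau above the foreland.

1.54 km

Excess crust Δ = 52.08 km − 39.71 km = 12.37 km, split between elevation h and root r with h + r = Δ.
Airy balance ρ_c h = (ρ_m − ρ_c) r gives r = h ρ_c/(ρ_m − ρ_c), so h (1 + ρ_c/(ρ_m − ρ_c)) = Δ, i.e. h = Δ (ρ_m − ρ_c)/ρ_m.
h = 12.37 km × 0.41/3.29 = 1.54 km.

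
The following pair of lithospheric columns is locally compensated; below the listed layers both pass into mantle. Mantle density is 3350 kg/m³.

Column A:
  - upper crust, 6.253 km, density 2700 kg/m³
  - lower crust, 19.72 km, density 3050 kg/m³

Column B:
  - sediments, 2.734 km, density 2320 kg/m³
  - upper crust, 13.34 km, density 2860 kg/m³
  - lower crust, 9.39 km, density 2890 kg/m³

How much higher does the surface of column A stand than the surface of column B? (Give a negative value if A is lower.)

−1.1 km

For any compensation level in the mantle, the mantle terms cancel and isostasy reduces to e = (Σt_A − Σt_B) − (Σ(ρt)_A − Σ(ρt)_B) / ρ_m.
Σt_A = 25.973 km; Σt_B = 25.464 km; Σ(ρt)_A = 77029.1; Σ(ρt)_B = 71632.38 (in km·kg/m³).
e = (25.973 − 25.464) − (77029.1 − 71632.38) / 3350 = −1.1 km.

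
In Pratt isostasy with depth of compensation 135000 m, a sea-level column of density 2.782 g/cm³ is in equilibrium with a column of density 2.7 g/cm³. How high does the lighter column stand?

ρ_ref D = ρ (D + h) → h = D (ρ_ref − ρ)/ρ.
h = 135000 m × (2.782 − 2.7)/2.7 = 4100 m.

4100 m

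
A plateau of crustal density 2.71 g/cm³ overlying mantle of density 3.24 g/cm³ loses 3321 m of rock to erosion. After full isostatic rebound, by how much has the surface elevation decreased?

543 m

Rebound u = e ρ_c/ρ_m = 3321 m × 2.71/3.24 = 2778 m.
Net surface drop = e − u = 3321 m − 2778 m = e (ρ_m − ρ_c)/ρ_m = 543 m.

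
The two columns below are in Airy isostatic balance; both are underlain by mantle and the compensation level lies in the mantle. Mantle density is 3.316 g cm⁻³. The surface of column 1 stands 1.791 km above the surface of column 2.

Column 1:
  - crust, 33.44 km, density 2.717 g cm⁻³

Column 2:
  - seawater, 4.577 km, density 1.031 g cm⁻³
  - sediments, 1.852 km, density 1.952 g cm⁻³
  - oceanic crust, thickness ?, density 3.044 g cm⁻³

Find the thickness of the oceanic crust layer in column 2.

Take the compensation level at the base of the deeper column (depth z_c below the surface of column 1) and equate Σ ρ_i t_i down to z_c; mantle fills any gap and the z_c terms cancel.
Column 1: 33.44×2.717 + (z_c − 33.44)×3.316
Column 2: 1.791×0 + 4.577×1.031 + 1.852×1.952 + x×3.044 + (z_c − 1.791 − 6.429 − x)×3.316
The z_c×3.316 term appears on both sides and cancels. Collect the known terms of each column as K = Σ(ρt)_known − 3.316 × (depth of known layers): K_1 = 90.85648 − 3.316×33.44 = −20.03056; K_2 = 8.333991 − 3.316×(1.791 + 6.429) = −18.923529.
Balance: K_1 = K_2 − x×(3.316 − 3.044), so x = (K_2 − K_1)/(3.316 − 3.044) = 1.10703/0.272 = 4.07 km.

4.07 km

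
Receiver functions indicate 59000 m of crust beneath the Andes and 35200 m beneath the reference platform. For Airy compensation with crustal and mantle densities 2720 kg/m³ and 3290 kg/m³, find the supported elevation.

4120 m

Excess crust Δ = 59000 m − 35200 m = 23800 m, split between elevation h and root r with h + r = Δ.
Airy balance ρ_c h = (ρ_m − ρ_c) r gives r = h ρ_c/(ρ_m − ρ_c), so h (1 + ρ_c/(ρ_m − ρ_c)) = Δ, i.e. h = Δ (ρ_m − ρ_c)/ρ_m.
h = 23800 m × 570/3290 = 4120 m.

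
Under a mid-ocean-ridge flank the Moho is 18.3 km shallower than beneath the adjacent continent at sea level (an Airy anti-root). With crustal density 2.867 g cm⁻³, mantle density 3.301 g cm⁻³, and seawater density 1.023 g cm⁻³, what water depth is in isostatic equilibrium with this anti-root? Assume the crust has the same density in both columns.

4.31 km

Replacing a thickness d of crust by seawater at the top must be balanced by replacing crust with mantle at the base: d (ρ_c − ρ_w) = a (ρ_m − ρ_c).
d = a (ρ_m − ρ_c)/(ρ_c − ρ_w) = 18.3 km × 0.434/1.844 = 4.31 km.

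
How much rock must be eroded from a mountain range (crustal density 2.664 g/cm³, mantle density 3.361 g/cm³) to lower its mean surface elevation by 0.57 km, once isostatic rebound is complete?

2.75 km

Net drop Δ = e − u = e − e ρ_c/ρ_m = e (ρ_m − ρ_c)/ρ_m.
e = Δ ρ_m/(ρ_m − ρ_c) = 0.57 km × 3.361/0.697 = 2.75 km.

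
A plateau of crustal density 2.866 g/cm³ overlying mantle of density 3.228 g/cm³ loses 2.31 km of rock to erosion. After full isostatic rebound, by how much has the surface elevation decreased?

0.259 km

Rebound u = e ρ_c/ρ_m = 2.31 km × 2.866/3.228 = 2.051 km.
Net surface drop = e − u = 2.31 km − 2.051 km = e (ρ_m − ρ_c)/ρ_m = 0.259 km.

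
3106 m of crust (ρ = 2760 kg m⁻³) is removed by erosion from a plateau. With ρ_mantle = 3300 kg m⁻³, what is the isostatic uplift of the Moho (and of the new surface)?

2600 m

Unloading: uplift u = e ρ_c/ρ_m = 3106 m × 2760/3300 = 2600 m.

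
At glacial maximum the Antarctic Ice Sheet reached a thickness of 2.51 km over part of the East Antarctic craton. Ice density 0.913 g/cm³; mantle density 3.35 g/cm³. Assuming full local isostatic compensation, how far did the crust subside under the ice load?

By Archimedes' principle applied to the lithosphere: the ice load ρ_ice t is balanced by mantle displaced below, ρ_m s.
s = t ρ_ice / ρ_m = 2.51 km × 0.913/3.35 = 0.684 km.

0.684 km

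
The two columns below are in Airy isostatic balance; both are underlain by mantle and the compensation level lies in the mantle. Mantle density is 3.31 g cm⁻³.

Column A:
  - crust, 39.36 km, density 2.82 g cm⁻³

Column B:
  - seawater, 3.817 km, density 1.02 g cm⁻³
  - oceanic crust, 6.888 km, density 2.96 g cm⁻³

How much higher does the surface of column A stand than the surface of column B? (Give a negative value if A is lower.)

2.46 km

For any compensation level in the mantle, the mantle terms cancel and isostasy reduces to e = (Σt_A − Σt_B) − (Σ(ρt)_A − Σ(ρt)_B) / ρ_m.
Σt_A = 39.36 km; Σt_B = 10.705 km; Σ(ρt)_A = 110.9952; Σ(ρt)_B = 24.28182 (in km·g cm⁻³).
e = (39.36 − 10.705) − (110.9952 − 24.28182) / 3.31 = 2.46 km.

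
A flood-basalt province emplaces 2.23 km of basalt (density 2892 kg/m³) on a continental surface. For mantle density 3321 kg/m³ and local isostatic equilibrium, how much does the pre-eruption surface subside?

1.94 km

Subaerial loading: s = t ρ_load / ρ_m.
s = 2.23 km × 2892/3321 = 1.94 km.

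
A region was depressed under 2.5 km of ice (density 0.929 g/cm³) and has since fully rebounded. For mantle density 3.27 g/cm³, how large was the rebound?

0.71 km

Removing the load lets mantle flow back in; uplift u satisfies ρ_ice t = ρ_m u.
u = t ρ_ice/ρ_m = 2.5 km × 0.929/3.27 = 0.71 km.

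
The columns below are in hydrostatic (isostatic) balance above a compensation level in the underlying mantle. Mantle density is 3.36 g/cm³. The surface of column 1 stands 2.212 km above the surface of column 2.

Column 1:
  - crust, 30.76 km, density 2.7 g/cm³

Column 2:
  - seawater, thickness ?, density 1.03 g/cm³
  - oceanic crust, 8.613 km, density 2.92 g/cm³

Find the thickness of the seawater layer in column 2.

3.9 km

Take the compensation level at the base of the deeper column (depth z_c below the surface of column 1) and equate Σ ρ_i t_i down to z_c; mantle fills any gap and the z_c terms cancel.
Column 1: 30.76×2.7 + (z_c − 30.76)×3.36
Column 2: 2.212×0 + x×1.03 + 8.613×2.92 + (z_c − 2.212 − 8.613 − x)×3.36
The z_c×3.36 term appears on both sides and cancels. Collect the known terms of each column as K = Σ(ρt)_known − 3.36 × (depth of known layers): K_1 = 83.052 − 3.36×30.76 = −20.3016; K_2 = 25.14996 − 3.36×(2.212 + 8.613) = −11.22204.
Balance: K_1 = K_2 − x×(3.36 − 1.03), so x = (K_2 − K_1)/(3.36 − 1.03) = 9.07956/2.33 = 3.9 km.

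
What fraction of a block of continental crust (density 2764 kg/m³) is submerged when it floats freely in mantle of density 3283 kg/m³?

0.842

Submerged fraction = ρ_obj/ρ_fluid = 2764/3283 = 0.842.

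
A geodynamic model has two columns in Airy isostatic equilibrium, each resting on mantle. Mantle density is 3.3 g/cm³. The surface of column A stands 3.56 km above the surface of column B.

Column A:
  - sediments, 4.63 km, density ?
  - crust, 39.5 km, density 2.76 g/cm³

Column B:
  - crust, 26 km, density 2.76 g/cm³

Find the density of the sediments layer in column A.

2.34 g/cm³

Take the compensation level at the base of the deeper column (depth z_c below the surface of column A) and equate Σ ρ_i t_i down to z_c; mantle fills any gap and the z_c terms cancel.
Column A: 4.63×ρ + 39.5×2.76 + (z_c − 44.13)×3.3
Column B: 3.56×0 + 26×2.76 + (z_c − 3.56 − 26)×3.3
The z_c×3.3 term appears on both sides and cancels. Collect the known terms of each column as K = Σ(ρt)_known − 3.3 × (depth of known layers): K_A = 109.02 − 3.3×44.13 = −36.609; K_B = 71.76 − 3.3×(3.56 + 26) = −25.788.
Balance: K_A + 4.63×ρ = K_B, so ρ = (K_B − K_A)/4.63 = 10.821/4.63 = 2.34 g/cm³.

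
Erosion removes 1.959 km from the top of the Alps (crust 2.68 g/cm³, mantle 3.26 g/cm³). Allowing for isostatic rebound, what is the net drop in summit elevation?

0.349 km

Rebound u = e ρ_c/ρ_m = 1.959 km × 2.68/3.26 = 1.61 km.
Net surface drop = e − u = 1.959 km − 1.61 km = e (ρ_m − ρ_c)/ρ_m = 0.349 km.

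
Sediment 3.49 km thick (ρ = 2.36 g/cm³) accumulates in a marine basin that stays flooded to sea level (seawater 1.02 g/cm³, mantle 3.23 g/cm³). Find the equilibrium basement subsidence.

2.12 km

Submarine loading: the sediment displaces seawater, and the subsidence is in turn flooded, so s (ρ_m − ρ_w) = t (ρ_sed − ρ_w).
s = 3.49 km × (2.36 − 1.02) / (3.23 − 1.02) = 2.12 km.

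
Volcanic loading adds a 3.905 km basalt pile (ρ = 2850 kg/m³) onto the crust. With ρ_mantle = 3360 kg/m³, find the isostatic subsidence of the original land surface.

Subaerial loading: s = t ρ_load / ρ_m.
s = 3.905 km × 2850/3360 = 3.31 km.

3.31 km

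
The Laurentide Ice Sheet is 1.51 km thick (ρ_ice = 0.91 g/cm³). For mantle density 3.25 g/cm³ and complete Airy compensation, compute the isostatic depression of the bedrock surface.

0.423 km

Isostatic balance requires: the ice load ρ_ice t is balanced by mantle displaced below, ρ_m s.
s = t ρ_ice / ρ_m = 1.51 km × 0.91/3.25 = 0.423 km.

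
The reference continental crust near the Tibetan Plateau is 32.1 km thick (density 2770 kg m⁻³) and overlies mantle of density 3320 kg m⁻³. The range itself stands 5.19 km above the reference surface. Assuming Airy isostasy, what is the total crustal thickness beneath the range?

Root depth r = h ρ_c / (ρ_m − ρ_c) = 5.19 km × 2770 / 550 = 26.14 km.
Total thickness = T + h + r = 32.1 km + 5.19 km + 26.14 km = 63.4 km.

63.4 km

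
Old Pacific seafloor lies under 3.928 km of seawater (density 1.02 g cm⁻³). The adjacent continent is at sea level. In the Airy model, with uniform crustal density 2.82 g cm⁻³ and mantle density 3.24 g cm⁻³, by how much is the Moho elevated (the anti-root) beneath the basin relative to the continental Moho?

16.8 km

Isostatic balance requires: replacing crust with seawater at the top is compensated by replacing crust with mantle at the base: d (ρ_c − ρ_w) = a (ρ_m − ρ_c).
a = d (ρ_c − ρ_w)/(ρ_m − ρ_c) = 3.928 km × 1.8/0.42 = 16.8 km.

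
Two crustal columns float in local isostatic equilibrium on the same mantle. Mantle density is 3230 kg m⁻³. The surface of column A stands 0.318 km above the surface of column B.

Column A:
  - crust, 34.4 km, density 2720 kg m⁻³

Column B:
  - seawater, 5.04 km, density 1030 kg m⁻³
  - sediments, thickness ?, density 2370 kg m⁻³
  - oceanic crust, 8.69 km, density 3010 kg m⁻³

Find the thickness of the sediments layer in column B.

4.09 km

Take the compensation level at the base of the deeper column (depth z_c below the surface of column A) and equate Σ ρ_i t_i down to z_c; mantle fills any gap and the z_c terms cancel.
Column A: 34.4×2720 + (z_c − 34.4)×3230
Column B: 0.318×0 + 5.04×1030 + x×2370 + 8.69×3010 + (z_c − 0.318 − 13.73 − x)×3230
The z_c×3230 term appears on both sides and cancels. Collect the known terms of each column as K = Σ(ρt)_known − 3230 × (depth of known layers): K_A = 93568 − 3230×34.4 = −17544; K_B = 31348.1 − 3230×(0.318 + 13.73) = −14026.94.
Balance: K_A = K_B − x×(3230 − 2370), so x = (K_B − K_A)/(3230 − 2370) = 3517.06/860 = 4.09 km.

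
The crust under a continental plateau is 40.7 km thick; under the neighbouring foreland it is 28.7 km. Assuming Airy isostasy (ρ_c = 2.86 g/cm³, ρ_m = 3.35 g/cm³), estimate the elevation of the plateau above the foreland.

1.76 km

Excess crust Δ = 40.7 km − 28.7 km = 12 km, split between elevation h and root r with h + r = Δ.
Airy balance ρ_c h = (ρ_m − ρ_c) r gives r = h ρ_c/(ρ_m − ρ_c), so h (1 + ρ_c/(ρ_m − ρ_c)) = Δ, i.e. h = Δ (ρ_m − ρ_c)/ρ_m.
h = 12 km × 0.49/3.35 = 1.76 km.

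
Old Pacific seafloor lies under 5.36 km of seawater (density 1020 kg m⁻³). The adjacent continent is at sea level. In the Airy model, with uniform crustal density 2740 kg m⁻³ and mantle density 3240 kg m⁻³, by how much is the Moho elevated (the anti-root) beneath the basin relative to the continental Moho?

Equating mass per unit area of the two columns: replacing crust with seawater at the top is compensated by replacing crust with mantle at the base: d (ρ_c − ρ_w) = a (ρ_m − ρ_c).
a = d (ρ_c − ρ_w)/(ρ_m − ρ_c) = 5.36 km × 1720/500 = 18.4 km.

18.4 km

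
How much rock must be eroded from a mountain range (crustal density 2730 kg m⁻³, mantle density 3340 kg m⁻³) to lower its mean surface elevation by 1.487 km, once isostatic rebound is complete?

8.14 km

Net drop Δ = e − u = e − e ρ_c/ρ_m = e (ρ_m − ρ_c)/ρ_m.
e = Δ ρ_m/(ρ_m − ρ_c) = 1.487 km × 3340/610 = 8.14 km.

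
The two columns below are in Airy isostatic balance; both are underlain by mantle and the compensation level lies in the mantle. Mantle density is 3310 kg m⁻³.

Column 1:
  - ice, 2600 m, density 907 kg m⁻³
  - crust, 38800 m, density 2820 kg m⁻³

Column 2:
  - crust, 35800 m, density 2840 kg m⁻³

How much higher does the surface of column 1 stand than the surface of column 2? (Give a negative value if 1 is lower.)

For any compensation level in the mantle, the mantle terms cancel and isostasy reduces to e = (Σt_1 − Σt_2) − (Σ(ρt)_1 − Σ(ρt)_2) / ρ_m.
Σt_1 = 41400 m; Σt_2 = 35800 m; Σ(ρt)_1 = 111774200; Σ(ρt)_2 = 101672000 (in m·kg m⁻³).
e = (41400 − 35800) − (111774200 − 101672000) / 3310 = 2550 m.

2550 m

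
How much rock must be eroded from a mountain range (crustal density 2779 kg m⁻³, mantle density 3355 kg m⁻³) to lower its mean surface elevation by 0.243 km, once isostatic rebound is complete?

Net drop Δ = e − u = e − e ρ_c/ρ_m = e (ρ_m − ρ_c)/ρ_m.
e = Δ ρ_m/(ρ_m − ρ_c) = 0.243 km × 3355/576 = 1.42 km.

1.42 km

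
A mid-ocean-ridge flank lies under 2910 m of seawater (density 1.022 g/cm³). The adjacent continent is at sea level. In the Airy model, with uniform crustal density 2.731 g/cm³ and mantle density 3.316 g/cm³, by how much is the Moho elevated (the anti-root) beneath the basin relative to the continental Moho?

8500 m

For local isostatic compensation: replacing crust with seawater at the top is compensated by replacing crust with mantle at the base: d (ρ_c − ρ_w) = a (ρ_m − ρ_c).
a = d (ρ_c − ρ_w)/(ρ_m − ρ_c) = 2910 m × 1.709/0.585 = 8500 m.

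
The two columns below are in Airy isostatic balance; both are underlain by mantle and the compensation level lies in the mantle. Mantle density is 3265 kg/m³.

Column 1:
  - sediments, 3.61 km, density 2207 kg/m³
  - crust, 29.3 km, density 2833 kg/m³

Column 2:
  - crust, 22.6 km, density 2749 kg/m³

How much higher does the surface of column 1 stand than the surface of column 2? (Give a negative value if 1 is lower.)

1.47 km

For any compensation level in the mantle, the mantle terms cancel and isostasy reduces to e = (Σt_1 − Σt_2) − (Σ(ρt)_1 − Σ(ρt)_2) / ρ_m.
Σt_1 = 32.91 km; Σt_2 = 22.6 km; Σ(ρt)_1 = 90974.17; Σ(ρt)_2 = 62127.4 (in km·kg/m³).
e = (32.91 − 22.6) − (90974.17 − 62127.4) / 3265 = 1.47 km.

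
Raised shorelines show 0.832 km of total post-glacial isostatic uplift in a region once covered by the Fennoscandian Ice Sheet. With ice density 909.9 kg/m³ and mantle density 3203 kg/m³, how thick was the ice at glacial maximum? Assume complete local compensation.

2.93 km

u = t ρ_ice/ρ_m → t = u ρ_m/ρ_ice = 0.832 km × 3203/909.9 = 2.93 km.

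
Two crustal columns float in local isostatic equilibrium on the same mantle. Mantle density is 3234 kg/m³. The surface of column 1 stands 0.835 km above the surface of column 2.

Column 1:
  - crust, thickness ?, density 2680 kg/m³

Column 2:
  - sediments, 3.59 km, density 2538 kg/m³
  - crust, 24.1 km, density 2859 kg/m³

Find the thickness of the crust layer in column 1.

Take the compensation level at the base of the deeper column (depth z_c below the surface of column 1) and equate Σ ρ_i t_i down to z_c; mantle fills any gap and the z_c terms cancel.
Column 1: x×2680 + (z_c − 0 − x)×3234
Column 2: 0.835×0 + 3.59×2538 + 24.1×2859 + (z_c − 0.835 − 27.69)×3234
The z_c×3234 term appears on both sides and cancels. Collect the known terms of each column as K = Σ(ρt)_known − 3234 × (depth of known layers): K_1 = 0 − 3234×0 = 0; K_2 = 78013.32 − 3234×(0.835 + 27.69) = −14236.53.
Balance: K_1 − x×(3234 − 2680) = K_2, so x = (K_1 − K_2)/(3234 − 2680) = 14236.5/554 = 25.7 km.

25.7 km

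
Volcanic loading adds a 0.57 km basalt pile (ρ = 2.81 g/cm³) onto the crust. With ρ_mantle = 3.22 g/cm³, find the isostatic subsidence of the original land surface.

0.497 km

Subaerial loading: s = t ρ_load / ρ_m.
s = 0.57 km × 2.81/3.22 = 0.497 km.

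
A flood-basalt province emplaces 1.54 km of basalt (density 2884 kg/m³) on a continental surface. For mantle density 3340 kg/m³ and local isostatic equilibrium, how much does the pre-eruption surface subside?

Subaerial loading: s = t ρ_load / ρ_m.
s = 1.54 km × 2884/3340 = 1.33 km.

1.33 km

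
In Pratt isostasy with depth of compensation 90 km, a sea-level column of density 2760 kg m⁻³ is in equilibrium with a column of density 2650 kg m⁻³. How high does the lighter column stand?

3.74 km

ρ_ref D = ρ (D + h) → h = D (ρ_ref − ρ)/ρ.
h = 90 km × (2760 − 2650)/2650 = 3.74 km.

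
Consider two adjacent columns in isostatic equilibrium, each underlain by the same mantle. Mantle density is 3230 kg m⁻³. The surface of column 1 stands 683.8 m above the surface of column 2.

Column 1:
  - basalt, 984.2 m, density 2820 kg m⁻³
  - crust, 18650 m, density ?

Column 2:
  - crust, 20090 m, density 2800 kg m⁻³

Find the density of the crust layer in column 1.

Take the compensation level at the base of the deeper column (depth z_c below the surface of column 1) and equate Σ ρ_i t_i down to z_c; mantle fills any gap and the z_c terms cancel.
Column 1: 984.2×2820 + 18650×ρ + (z_c − 19634.2)×3230
Column 2: 683.8×0 + 20090×2800 + (z_c − 683.8 − 20090)×3230
The z_c×3230 term appears on both sides and cancels. Collect the known terms of each column as K = Σ(ρt)_known − 3230 × (depth of known layers): K_1 = 2775444 − 3230×19634.2 = −60643022; K_2 = 56252000 − 3230×(683.8 + 20090) = −10847374.
Balance: K_1 + 18650×ρ = K_2, so ρ = (K_2 − K_1)/18650 = 49795600/18650 = 2670 kg m⁻³.

2670 kg m⁻³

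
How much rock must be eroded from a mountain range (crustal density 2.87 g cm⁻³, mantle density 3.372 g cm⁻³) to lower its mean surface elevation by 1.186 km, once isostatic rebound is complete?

7.97 km

Net drop Δ = e − u = e − e ρ_c/ρ_m = e (ρ_m − ρ_c)/ρ_m.
e = Δ ρ_m/(ρ_m − ρ_c) = 1.186 km × 3.372/0.502 = 7.97 km.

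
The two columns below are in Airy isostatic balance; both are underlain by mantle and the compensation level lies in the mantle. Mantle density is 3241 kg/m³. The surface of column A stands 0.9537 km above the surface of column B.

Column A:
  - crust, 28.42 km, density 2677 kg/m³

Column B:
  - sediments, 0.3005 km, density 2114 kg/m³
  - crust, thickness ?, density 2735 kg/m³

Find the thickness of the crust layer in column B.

24.9 km

Take the compensation level at the base of the deeper column (depth z_c below the surface of column A) and equate Σ ρ_i t_i down to z_c; mantle fills any gap and the z_c terms cancel.
Column A: 28.42×2677 + (z_c − 28.42)×3241
Column B: 0.9537×0 + 0.3005×2114 + x×2735 + (z_c − 0.9537 − 0.3005 − x)×3241
The z_c×3241 term appears on both sides and cancels. Collect the known terms of each column as K = Σ(ρt)_known − 3241 × (depth of known layers): K_A = 76080.34 − 3241×28.42 = −16028.88; K_B = 635.257 − 3241×(0.9537 + 0.3005) = −3429.6052.
Balance: K_A = K_B − x×(3241 − 2735), so x = (K_B − K_A)/(3241 − 2735) = 12599.3/506 = 24.9 km.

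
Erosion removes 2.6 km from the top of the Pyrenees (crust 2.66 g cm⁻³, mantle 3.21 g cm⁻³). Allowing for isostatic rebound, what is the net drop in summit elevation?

0.445 km

Rebound u = e ρ_c/ρ_m = 2.6 km × 2.66/3.21 = 2.155 km.
Net surface drop = e − u = 2.6 km − 2.155 km = e (ρ_m − ρ_c)/ρ_m = 0.445 km.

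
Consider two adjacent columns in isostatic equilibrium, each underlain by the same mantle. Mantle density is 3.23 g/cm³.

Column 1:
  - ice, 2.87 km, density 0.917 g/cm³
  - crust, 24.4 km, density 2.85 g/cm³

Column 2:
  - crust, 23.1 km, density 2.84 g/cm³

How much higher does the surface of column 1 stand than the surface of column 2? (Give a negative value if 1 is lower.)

2.14 km

For any compensation level in the mantle, the mantle terms cancel and isostasy reduces to e = (Σt_1 − Σt_2) − (Σ(ρt)_1 − Σ(ρt)_2) / ρ_m.
Σt_1 = 27.27 km; Σt_2 = 23.1 km; Σ(ρt)_1 = 72.17179; Σ(ρt)_2 = 65.604 (in km·g/cm³).
e = (27.27 − 23.1) − (72.17179 − 65.604) / 3.23 = 2.14 km.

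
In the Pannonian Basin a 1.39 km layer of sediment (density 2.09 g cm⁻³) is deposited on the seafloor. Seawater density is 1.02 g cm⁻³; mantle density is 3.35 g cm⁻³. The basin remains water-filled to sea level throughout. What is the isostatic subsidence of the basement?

Submarine loading: the sediment displaces seawater, and the subsidence is in turn flooded, so s (ρ_m − ρ_w) = t (ρ_sed − ρ_w).
s = 1.39 km × (2.09 − 1.02) / (3.35 − 1.02) = 0.638 km.

0.638 km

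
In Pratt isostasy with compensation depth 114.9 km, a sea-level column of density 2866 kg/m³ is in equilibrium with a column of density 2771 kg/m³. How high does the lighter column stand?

ρ_ref D = ρ (D + h) → h = D (ρ_ref − ρ)/ρ.
h = 114.9 km × (2866 − 2771)/2771 = 3.94 km.

3.94 km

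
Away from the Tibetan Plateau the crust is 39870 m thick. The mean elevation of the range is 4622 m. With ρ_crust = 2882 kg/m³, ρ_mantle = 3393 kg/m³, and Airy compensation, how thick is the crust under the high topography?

70600 m

Root depth r = h ρ_c / (ρ_m − ρ_c) = 4622 m × 2882 / 511 = 26070 m.
Total thickness = T + h + r = 39870 m + 4622 m + 26070 m = 70600 m.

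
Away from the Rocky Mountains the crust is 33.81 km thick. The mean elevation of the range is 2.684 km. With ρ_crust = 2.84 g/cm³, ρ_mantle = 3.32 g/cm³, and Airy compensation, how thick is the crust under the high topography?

Root depth r = h ρ_c / (ρ_m − ρ_c) = 2.684 km × 2.84 / 0.48 = 15.88 km.
Total thickness = T + h + r = 33.81 km + 2.684 km + 15.88 km = 52.4 km.

52.4 km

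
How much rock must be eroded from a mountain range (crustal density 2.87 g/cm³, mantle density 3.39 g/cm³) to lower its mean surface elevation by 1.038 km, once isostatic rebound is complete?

Net drop Δ = e − u = e − e ρ_c/ρ_m = e (ρ_m − ρ_c)/ρ_m.
e = Δ ρ_m/(ρ_m − ρ_c) = 1.038 km × 3.39/0.52 = 6.77 km.

6.77 km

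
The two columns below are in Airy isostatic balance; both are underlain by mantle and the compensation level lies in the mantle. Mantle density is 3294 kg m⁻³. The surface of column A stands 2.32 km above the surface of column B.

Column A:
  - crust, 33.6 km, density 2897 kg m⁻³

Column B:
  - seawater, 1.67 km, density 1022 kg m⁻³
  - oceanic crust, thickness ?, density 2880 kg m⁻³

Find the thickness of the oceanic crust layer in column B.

4.6 km

Take the compensation level at the base of the deeper column (depth z_c below the surface of column A) and equate Σ ρ_i t_i down to z_c; mantle fills any gap and the z_c terms cancel.
Column A: 33.6×2897 + (z_c − 33.6)×3294
Column B: 2.32×0 + 1.67×1022 + x×2880 + (z_c − 2.32 − 1.67 − x)×3294
The z_c×3294 term appears on both sides and cancels. Collect the known terms of each column as K = Σ(ρt)_known − 3294 × (depth of known layers): K_A = 97339.2 − 3294×33.6 = −13339.2; K_B = 1706.74 − 3294×(2.32 + 1.67) = −11436.32.
Balance: K_A = K_B − x×(3294 − 2880), so x = (K_B − K_A)/(3294 − 2880) = 1902.88/414 = 4.6 km.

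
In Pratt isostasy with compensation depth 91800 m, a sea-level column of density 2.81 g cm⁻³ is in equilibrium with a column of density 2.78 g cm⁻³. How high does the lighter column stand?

ρ_ref D = ρ (D + h) → h = D (ρ_ref − ρ)/ρ.
h = 91800 m × (2.81 − 2.78)/2.78 = 991 m.

991 m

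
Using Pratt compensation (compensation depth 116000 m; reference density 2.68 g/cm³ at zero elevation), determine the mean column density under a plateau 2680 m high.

Pratt balance: ρ_ref D = ρ (D + h).
ρ = ρ_ref D/(D + h) = 2.68 × 116000 m/(116000 m + 2680 m) = 2.62 g/cm³.

2.62 g/cm³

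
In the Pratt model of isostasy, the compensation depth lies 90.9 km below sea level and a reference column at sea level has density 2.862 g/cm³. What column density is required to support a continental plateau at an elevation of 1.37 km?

2.82 g/cm³

Pratt balance: ρ_ref D = ρ (D + h).
ρ = ρ_ref D/(D + h) = 2.862 × 90.9 km/(90.9 km + 1.37 km) = 2.82 g/cm³.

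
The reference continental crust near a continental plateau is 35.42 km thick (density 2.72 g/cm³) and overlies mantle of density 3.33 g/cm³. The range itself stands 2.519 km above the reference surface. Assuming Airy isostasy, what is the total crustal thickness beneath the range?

Root depth r = h ρ_c / (ρ_m − ρ_c) = 2.519 km × 2.72 / 0.61 = 11.23 km.
Total thickness = T + h + r = 35.42 km + 2.519 km + 11.23 km = 49.2 km.

49.2 km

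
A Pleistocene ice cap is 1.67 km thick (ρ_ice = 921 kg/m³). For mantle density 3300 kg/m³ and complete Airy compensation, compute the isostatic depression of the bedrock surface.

By Archimedes' principle applied to the lithosphere: the ice load ρ_ice t is balanced by mantle displaced below, ρ_m s.
s = t ρ_ice / ρ_m = 1.67 km × 921/3300 = 0.466 km.

0.466 km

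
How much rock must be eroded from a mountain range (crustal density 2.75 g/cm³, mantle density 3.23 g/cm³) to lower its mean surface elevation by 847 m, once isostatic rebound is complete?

5700 m

Net drop Δ = e − u = e − e ρ_c/ρ_m = e (ρ_m − ρ_c)/ρ_m.
e = Δ ρ_m/(ρ_m − ρ_c) = 847 m × 3.23/0.48 = 5700 m.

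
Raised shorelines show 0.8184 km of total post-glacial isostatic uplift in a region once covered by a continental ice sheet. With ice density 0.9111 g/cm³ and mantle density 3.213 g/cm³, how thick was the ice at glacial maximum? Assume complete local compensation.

u = t ρ_ice/ρ_m → t = u ρ_m/ρ_ice = 0.8184 km × 3.213/0.9111 = 2.89 km.

2.89 km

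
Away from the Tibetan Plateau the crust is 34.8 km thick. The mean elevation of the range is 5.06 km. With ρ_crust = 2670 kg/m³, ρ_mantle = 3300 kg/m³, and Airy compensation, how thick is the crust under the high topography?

Root depth r = h ρ_c / (ρ_m − ρ_c) = 5.06 km × 2670 / 630 = 21.44 km.
Total thickness = T + h + r = 34.8 km + 5.06 km + 21.44 km = 61.3 km.

61.3 km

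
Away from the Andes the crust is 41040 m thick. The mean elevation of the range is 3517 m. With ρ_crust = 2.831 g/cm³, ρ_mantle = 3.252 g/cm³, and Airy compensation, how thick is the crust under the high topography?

68200 m

Root depth r = h ρ_c / (ρ_m − ρ_c) = 3517 m × 2.831 / 0.421 = 23650 m.
Total thickness = T + h + r = 41040 m + 3517 m + 23650 m = 68200 m.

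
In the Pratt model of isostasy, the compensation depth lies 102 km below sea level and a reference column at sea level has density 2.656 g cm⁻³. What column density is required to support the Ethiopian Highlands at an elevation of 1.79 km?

2.61 g cm⁻³

Pratt balance: ρ_ref D = ρ (D + h).
ρ = ρ_ref D/(D + h) = 2.656 × 102 km/(102 km + 1.79 km) = 2.61 g cm⁻³.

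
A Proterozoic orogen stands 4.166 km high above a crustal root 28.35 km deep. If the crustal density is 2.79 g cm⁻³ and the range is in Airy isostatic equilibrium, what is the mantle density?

3.2 g cm⁻³

Airy balance: ρ_c h = (ρ_m − ρ_c) r → ρ_m = ρ_c (1 + h/r).
ρ_m = 2.79 × (1 + 4.166 km/28.35 km) = 3.2 g cm⁻³.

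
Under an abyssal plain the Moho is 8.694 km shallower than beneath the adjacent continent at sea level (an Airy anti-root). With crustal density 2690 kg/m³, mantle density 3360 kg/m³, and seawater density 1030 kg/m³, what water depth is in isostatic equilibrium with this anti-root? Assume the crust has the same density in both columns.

Replacing a thickness d of crust by seawater at the top must be balanced by replacing crust with mantle at the base: d (ρ_c − ρ_w) = a (ρ_m − ρ_c).
d = a (ρ_m − ρ_c)/(ρ_c − ρ_w) = 8.694 km × 670/1660 = 3.51 km.

3.51 km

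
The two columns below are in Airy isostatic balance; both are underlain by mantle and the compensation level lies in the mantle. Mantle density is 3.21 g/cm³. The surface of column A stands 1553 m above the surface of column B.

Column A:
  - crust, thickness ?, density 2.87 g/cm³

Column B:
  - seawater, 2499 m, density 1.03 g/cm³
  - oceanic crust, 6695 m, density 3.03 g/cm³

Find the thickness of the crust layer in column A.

Take the compensation level at the base of the deeper column (depth z_c below the surface of column A) and equate Σ ρ_i t_i down to z_c; mantle fills any gap and the z_c terms cancel.
Column A: x×2.87 + (z_c − 0 − x)×3.21
Column B: 1553×0 + 2499×1.03 + 6695×3.03 + (z_c − 1553 − 9194)×3.21
The z_c×3.21 term appears on both sides and cancels. Collect the known terms of each column as K = Σ(ρt)_known − 3.21 × (depth of known layers): K_A = 0 − 3.21×0 = 0; K_B = 22859.82 − 3.21×(1553 + 9194) = −11638.05.
Balance: K_A − x×(3.21 − 2.87) = K_B, so x = (K_A − K_B)/(3.21 − 2.87) = 11638.1/0.34 = 34200 m.

34200 m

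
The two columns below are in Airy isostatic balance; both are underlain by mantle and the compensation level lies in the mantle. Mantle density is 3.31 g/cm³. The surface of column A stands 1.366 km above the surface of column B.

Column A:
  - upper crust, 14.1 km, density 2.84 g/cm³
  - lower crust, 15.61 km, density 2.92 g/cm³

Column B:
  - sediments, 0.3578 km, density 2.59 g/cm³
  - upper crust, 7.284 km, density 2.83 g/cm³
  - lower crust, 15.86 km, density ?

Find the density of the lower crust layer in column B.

3.03 g/cm³

Take the compensation level at the base of the deeper column (depth z_c below the surface of column A) and equate Σ ρ_i t_i down to z_c; mantle fills any gap and the z_c terms cancel.
Column A: 14.1×2.84 + 15.61×2.92 + (z_c − 29.71)×3.31
Column B: 1.366×0 + 0.3578×2.59 + 7.284×2.83 + 15.86×ρ + (z_c − 1.366 − 23.5018)×3.31
The z_c×3.31 term appears on both sides and cancels. Collect the known terms of each column as K = Σ(ρt)_known − 3.31 × (depth of known layers): K_A = 85.6252 − 3.31×29.71 = −12.7149; K_B = 21.540422 − 3.31×(1.366 + 23.5018) = −60.771996.
Balance: K_A = K_B + 15.86×ρ, so ρ = (K_A − K_B)/15.86 = 48.0571/15.86 = 3.03 g/cm³.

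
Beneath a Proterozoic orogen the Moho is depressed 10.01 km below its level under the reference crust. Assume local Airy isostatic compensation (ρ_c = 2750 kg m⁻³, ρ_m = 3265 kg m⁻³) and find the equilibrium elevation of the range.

Equating mass per unit area of the two columns: ρ_c h = (ρ_m − ρ_c) r.
h = r (ρ_m − ρ_c) / ρ_c = 10.01 km × (3265 − 2750) / 2750 = 1.87 km.

1.87 km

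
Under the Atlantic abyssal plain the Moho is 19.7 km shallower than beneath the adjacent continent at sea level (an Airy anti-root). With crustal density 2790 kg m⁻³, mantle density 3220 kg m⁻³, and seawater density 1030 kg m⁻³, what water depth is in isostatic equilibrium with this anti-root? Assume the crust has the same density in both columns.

Replacing a thickness d of crust by seawater at the top must be balanced by replacing crust with mantle at the base: d (ρ_c − ρ_w) = a (ρ_m − ρ_c).
d = a (ρ_m − ρ_c)/(ρ_c − ρ_w) = 19.7 km × 430/1760 = 4.81 km.

4.81 km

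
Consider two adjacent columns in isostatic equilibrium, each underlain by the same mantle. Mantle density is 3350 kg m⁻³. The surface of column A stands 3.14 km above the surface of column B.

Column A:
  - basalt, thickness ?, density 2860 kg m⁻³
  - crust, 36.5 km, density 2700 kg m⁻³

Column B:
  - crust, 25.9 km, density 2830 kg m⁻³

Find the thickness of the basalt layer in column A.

Take the compensation level at the base of the deeper column (depth z_c below the surface of column A) and equate Σ ρ_i t_i down to z_c; mantle fills any gap and the z_c terms cancel.
Column A: x×2860 + 36.5×2700 + (z_c − 36.5 − x)×3350
Column B: 3.14×0 + 25.9×2830 + (z_c − 3.14 − 25.9)×3350
The z_c×3350 term appears on both sides and cancels. Collect the known terms of each column as K = Σ(ρt)_known − 3350 × (depth of known layers): K_A = 98550 − 3350×36.5 = −23725; K_B = 73297 − 3350×(3.14 + 25.9) = −23987.
Balance: K_A − x×(3350 − 2860) = K_B, so x = (K_A − K_B)/(3350 − 2860) = 262/490 = 0.535 km.

0.535 km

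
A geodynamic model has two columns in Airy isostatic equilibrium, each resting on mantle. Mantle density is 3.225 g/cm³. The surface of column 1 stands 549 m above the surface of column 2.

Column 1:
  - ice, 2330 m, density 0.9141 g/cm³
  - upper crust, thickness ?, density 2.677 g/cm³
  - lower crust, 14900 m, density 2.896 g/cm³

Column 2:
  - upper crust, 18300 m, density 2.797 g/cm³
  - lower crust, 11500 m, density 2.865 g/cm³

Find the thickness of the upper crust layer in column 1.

Take the compensation level at the base of the deeper column (depth z_c below the surface of column 1) and equate Σ ρ_i t_i down to z_c; mantle fills any gap and the z_c terms cancel.
Column 1: 2330×0.9141 + x×2.677 + 14900×2.896 + (z_c − 17230 − x)×3.225
Column 2: 549×0 + 18300×2.797 + 11500×2.865 + (z_c − 549 − 29800)×3.225
The z_c×3.225 term appears on both sides and cancels. Collect the known terms of each column as K = Σ(ρt)_known − 3.225 × (depth of known layers): K_1 = 45280.253 − 3.225×17230 = −10286.497; K_2 = 84132.6 − 3.225×(549 + 29800) = −13742.925.
Balance: K_1 − x×(3.225 − 2.677) = K_2, so x = (K_1 − K_2)/(3.225 − 2.677) = 3456.43/0.548 = 6310 m.

6310 m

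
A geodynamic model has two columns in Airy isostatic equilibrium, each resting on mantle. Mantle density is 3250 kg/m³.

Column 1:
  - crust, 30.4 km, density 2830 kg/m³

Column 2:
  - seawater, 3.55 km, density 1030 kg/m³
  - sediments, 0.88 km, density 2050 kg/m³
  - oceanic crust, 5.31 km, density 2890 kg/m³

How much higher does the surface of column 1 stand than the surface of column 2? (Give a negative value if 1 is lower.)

0.591 km

For any compensation level in the mantle, the mantle terms cancel and isostasy reduces to e = (Σt_1 − Σt_2) − (Σ(ρt)_1 − Σ(ρt)_2) / ρ_m.
Σt_1 = 30.4 km; Σt_2 = 9.74 km; Σ(ρt)_1 = 86032; Σ(ρt)_2 = 20806.4 (in km·kg/m³).
e = (30.4 − 9.74) − (86032 − 20806.4) / 3250 = 0.591 km.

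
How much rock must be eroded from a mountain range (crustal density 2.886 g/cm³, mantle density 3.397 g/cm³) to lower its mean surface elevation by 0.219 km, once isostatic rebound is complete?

1.46 km

Net drop Δ = e − u = e − e ρ_c/ρ_m = e (ρ_m − ρ_c)/ρ_m.
e = Δ ρ_m/(ρ_m − ρ_c) = 0.219 km × 3.397/0.511 = 1.46 km.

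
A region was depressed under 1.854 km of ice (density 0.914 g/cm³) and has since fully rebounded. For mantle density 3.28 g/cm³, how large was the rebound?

0.517 km

Removing the load lets mantle flow back in; uplift u satisfies ρ_ice t = ρ_m u.
u = t ρ_ice/ρ_m = 1.854 km × 0.914/3.28 = 0.517 km.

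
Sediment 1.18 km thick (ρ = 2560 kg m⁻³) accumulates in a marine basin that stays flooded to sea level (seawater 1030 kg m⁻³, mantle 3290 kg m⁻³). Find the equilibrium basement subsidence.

0.799 km

Submarine loading: the sediment displaces seawater, and the subsidence is in turn flooded, so s (ρ_m − ρ_w) = t (ρ_sed − ρ_w).
s = 1.18 km × (2560 − 1030) / (3290 − 1030) = 0.799 km.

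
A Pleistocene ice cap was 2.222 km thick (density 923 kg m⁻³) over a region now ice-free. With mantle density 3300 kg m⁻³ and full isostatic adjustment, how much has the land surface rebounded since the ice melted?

0.621 km

Removing the load lets mantle flow back in; uplift u satisfies ρ_ice t = ρ_m u.
u = t ρ_ice/ρ_m = 2.222 km × 923/3300 = 0.621 km.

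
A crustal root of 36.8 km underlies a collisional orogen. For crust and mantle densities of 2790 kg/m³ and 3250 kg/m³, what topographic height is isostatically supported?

For local isostatic compensation: ρ_c h = (ρ_m − ρ_c) r.
h = r (ρ_m − ρ_c) / ρ_c = 36.8 km × (3250 − 2790) / 2790 = 6.07 km.

6.07 km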